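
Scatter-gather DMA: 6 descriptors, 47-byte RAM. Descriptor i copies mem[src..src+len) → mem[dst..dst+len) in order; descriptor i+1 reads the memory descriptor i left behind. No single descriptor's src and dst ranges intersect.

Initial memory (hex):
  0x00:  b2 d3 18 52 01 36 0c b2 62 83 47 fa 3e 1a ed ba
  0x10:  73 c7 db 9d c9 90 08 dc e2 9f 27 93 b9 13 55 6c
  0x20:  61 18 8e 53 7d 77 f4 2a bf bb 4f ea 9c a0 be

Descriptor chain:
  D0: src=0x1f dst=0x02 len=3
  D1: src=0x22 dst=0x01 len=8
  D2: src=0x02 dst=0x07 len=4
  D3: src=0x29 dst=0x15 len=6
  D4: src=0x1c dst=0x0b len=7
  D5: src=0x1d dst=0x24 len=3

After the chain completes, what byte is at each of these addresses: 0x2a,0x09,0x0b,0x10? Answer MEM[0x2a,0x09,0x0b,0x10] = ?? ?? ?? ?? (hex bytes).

#0 dst[0x02+3] := {0x6c,0x61,0x18}
#1 dst[0x01+8] := {0x8e,0x53,0x7d,0x77,0xf4,0x2a,0xbf,0xbb}
#2 dst[0x07+4] := {0x53,0x7d,0x77,0xf4}
#3 dst[0x15+6] := {0xbb,0x4f,0xea,0x9c,0xa0,0xbe}
#4 dst[0x0b+7] := {0xb9,0x13,0x55,0x6c,0x61,0x18,0x8e}
#5 dst[0x24+3] := {0x13,0x55,0x6c}
query mem[0x2a]=0x4f, mem[0x09]=0x77, mem[0x0b]=0xb9, mem[0x10]=0x18

MEM[0x2a,0x09,0x0b,0x10] = 4f 77 b9 18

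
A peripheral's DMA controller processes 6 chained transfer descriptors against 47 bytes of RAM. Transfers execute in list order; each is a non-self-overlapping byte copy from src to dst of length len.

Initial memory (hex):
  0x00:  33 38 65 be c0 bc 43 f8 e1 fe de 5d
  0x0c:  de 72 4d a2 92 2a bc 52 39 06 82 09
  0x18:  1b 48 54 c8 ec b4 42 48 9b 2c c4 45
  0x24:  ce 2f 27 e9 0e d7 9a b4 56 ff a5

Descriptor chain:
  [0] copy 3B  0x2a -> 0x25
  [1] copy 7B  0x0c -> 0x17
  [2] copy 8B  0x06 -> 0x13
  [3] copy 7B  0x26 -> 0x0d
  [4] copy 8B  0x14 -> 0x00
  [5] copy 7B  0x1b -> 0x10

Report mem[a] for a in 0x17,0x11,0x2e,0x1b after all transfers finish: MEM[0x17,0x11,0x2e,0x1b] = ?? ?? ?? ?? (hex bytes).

[0] 0x2a->0x25 len=3 : 9a b4 56
[1] 0x0c->0x17 len=7 : de 72 4d a2 92 2a bc
[2] 0x06->0x13 len=8 : 43 f8 e1 fe de 5d de 72
[3] 0x26->0x0d len=7 : b4 56 0e d7 9a b4 56
[4] 0x14->0x00 len=8 : f8 e1 fe de 5d de 72 92
[5] 0x1b->0x10 len=7 : 92 2a bc 42 48 9b 2c
query mem[0x17]=0xde, mem[0x11]=0x2a, mem[0x2e]=0xa5, mem[0x1b]=0x92

MEM[0x17,0x11,0x2e,0x1b] = de 2a a5 92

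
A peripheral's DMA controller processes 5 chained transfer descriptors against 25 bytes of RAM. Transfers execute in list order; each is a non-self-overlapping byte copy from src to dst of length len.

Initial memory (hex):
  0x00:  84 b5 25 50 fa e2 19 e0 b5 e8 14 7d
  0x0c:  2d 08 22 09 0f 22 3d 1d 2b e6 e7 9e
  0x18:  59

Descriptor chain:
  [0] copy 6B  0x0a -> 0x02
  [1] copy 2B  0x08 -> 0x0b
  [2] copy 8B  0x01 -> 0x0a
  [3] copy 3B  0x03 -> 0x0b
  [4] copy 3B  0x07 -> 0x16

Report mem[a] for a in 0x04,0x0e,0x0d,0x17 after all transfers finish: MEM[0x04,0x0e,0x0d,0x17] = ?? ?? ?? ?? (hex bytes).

MEM[0x04,0x0e,0x0d,0x17] = 2d 08 08 b5

  after D0: wrote 6B at 0x02 = 147d2d082209
  after D1: wrote 2B at 0x0b = b5e8
  after D2: wrote 8B at 0x0a = b5147d2d082209b5
  after D3: wrote 3B at 0x0b = 7d2d08
  after D4: wrote 3B at 0x16 = 09b5e8
query mem[0x04]=0x2d, mem[0x0e]=0x08, mem[0x0d]=0x08, mem[0x17]=0xb5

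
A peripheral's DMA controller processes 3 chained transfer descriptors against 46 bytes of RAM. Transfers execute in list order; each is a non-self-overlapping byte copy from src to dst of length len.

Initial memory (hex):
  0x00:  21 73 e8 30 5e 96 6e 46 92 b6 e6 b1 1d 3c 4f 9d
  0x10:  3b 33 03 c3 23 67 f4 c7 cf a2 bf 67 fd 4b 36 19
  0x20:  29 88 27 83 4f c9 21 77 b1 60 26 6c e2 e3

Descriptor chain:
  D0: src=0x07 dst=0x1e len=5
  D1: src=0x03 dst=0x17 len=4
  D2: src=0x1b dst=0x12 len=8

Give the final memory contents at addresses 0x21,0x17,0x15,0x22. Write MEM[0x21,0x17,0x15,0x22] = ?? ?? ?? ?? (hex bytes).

D0: mem[0x1e..0x22] <- [46 92 b6 e6 b1]
D1: mem[0x17..0x1a] <- [30 5e 96 6e]
D2: mem[0x12..0x19] <- [67 fd 4b 46 92 b6 e6 b1]
query mem[0x21]=0xe6, mem[0x17]=0xb6, mem[0x15]=0x46, mem[0x22]=0xb1

MEM[0x21,0x17,0x15,0x22] = e6 b6 46 b1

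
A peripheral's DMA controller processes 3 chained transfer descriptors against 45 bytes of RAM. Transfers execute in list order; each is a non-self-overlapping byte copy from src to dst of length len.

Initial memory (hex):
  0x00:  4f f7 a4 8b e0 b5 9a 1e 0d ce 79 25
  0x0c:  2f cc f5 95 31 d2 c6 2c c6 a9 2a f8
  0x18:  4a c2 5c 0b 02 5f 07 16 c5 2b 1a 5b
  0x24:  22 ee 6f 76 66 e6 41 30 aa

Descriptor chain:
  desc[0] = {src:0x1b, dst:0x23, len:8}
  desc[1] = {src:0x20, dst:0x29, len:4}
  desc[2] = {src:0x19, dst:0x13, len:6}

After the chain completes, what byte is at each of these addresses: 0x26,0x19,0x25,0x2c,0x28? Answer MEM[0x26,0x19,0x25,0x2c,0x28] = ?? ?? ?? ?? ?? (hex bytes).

#0 dst[0x23+8] := {0x0b,0x02,0x5f,0x07,0x16,0xc5,0x2b,0x1a}
#1 dst[0x29+4] := {0xc5,0x2b,0x1a,0x0b}
#2 dst[0x13+6] := {0xc2,0x5c,0x0b,0x02,0x5f,0x07}
query mem[0x26]=0x07, mem[0x19]=0xc2, mem[0x25]=0x5f, mem[0x2c]=0x0b, mem[0x28]=0xc5

MEM[0x26,0x19,0x25,0x2c,0x28] = 07 c2 5f 0b c5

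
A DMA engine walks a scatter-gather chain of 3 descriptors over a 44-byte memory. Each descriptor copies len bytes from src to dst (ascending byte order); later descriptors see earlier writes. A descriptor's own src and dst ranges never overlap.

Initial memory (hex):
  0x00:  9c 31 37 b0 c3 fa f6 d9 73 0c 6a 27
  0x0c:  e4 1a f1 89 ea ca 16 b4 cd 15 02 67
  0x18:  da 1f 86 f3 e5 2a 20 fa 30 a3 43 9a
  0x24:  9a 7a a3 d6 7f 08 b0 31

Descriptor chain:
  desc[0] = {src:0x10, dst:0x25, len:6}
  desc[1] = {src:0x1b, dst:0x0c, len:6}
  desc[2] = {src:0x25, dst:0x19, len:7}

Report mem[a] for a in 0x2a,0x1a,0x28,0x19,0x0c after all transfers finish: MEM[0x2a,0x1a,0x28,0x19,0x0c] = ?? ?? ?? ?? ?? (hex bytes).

MEM[0x2a,0x1a,0x28,0x19,0x0c] = 15 ca b4 ea f3

[0] 0x10->0x25 len=6 : ea ca 16 b4 cd 15
[1] 0x1b->0x0c len=6 : f3 e5 2a 20 fa 30
[2] 0x25->0x19 len=7 : ea ca 16 b4 cd 15 31
query mem[0x2a]=0x15, mem[0x1a]=0xca, mem[0x28]=0xb4, mem[0x19]=0xea, mem[0x0c]=0xf3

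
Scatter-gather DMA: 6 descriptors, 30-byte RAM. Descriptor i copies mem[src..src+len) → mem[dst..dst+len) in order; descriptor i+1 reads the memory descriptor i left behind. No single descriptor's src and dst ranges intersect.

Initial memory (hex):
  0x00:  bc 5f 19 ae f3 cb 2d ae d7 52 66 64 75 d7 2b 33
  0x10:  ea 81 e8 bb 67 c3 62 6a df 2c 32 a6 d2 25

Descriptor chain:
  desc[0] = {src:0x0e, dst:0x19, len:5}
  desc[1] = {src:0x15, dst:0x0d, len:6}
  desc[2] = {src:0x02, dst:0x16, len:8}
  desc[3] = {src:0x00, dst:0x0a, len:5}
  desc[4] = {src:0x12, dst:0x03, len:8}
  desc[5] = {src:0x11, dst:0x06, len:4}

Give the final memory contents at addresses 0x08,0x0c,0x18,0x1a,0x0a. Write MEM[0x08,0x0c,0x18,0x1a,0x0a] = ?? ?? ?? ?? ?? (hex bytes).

MEM[0x08,0x0c,0x18,0x1a,0x0a] = bb 19 f3 2d cb

D0: mem[0x19..0x1d] <- [2b 33 ea 81 e8]
D1: mem[0x0d..0x12] <- [c3 62 6a df 2b 33]
D2: mem[0x16..0x1d] <- [19 ae f3 cb 2d ae d7 52]
D3: mem[0x0a..0x0e] <- [bc 5f 19 ae f3]
D4: mem[0x03..0x0a] <- [33 bb 67 c3 19 ae f3 cb]
D5: mem[0x06..0x09] <- [2b 33 bb 67]
query mem[0x08]=0xbb, mem[0x0c]=0x19, mem[0x18]=0xf3, mem[0x1a]=0x2d, mem[0x0a]=0xcb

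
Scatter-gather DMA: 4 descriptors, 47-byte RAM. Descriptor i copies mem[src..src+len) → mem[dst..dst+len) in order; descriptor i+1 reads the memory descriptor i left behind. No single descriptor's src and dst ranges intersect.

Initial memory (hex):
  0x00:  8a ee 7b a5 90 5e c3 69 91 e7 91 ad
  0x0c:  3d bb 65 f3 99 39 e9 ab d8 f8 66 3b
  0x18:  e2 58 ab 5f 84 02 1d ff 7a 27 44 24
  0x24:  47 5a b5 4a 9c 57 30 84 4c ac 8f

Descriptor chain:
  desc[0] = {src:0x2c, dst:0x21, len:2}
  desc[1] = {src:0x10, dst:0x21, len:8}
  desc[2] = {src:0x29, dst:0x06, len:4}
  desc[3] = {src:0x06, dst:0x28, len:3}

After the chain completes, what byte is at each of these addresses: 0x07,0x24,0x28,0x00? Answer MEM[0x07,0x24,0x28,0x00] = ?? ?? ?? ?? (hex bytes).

D0: mem[0x21..0x22] <- [4c ac]
D1: mem[0x21..0x28] <- [99 39 e9 ab d8 f8 66 3b]
D2: mem[0x06..0x09] <- [57 30 84 4c]
D3: mem[0x28..0x2a] <- [57 30 84]
query mem[0x07]=0x30, mem[0x24]=0xab, mem[0x28]=0x57, mem[0x00]=0x8a

MEM[0x07,0x24,0x28,0x00] = 30 ab 57 8a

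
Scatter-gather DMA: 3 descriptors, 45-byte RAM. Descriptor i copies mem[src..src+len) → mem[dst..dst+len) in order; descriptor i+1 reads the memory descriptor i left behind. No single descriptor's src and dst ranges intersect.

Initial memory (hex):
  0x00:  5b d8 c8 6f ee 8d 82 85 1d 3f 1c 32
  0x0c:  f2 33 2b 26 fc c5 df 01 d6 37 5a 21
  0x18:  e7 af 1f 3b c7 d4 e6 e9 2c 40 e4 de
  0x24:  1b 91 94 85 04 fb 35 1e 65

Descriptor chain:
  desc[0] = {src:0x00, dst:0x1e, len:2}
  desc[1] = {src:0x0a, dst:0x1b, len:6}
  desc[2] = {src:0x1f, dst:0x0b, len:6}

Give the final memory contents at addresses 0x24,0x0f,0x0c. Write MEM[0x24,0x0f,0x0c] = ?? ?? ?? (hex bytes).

MEM[0x24,0x0f,0x0c] = 1b de 26

#0 dst[0x1e+2] := {0x5b,0xd8}
#1 dst[0x1b+6] := {0x1c,0x32,0xf2,0x33,0x2b,0x26}
#2 dst[0x0b+6] := {0x2b,0x26,0x40,0xe4,0xde,0x1b}
query mem[0x24]=0x1b, mem[0x0f]=0xde, mem[0x0c]=0x26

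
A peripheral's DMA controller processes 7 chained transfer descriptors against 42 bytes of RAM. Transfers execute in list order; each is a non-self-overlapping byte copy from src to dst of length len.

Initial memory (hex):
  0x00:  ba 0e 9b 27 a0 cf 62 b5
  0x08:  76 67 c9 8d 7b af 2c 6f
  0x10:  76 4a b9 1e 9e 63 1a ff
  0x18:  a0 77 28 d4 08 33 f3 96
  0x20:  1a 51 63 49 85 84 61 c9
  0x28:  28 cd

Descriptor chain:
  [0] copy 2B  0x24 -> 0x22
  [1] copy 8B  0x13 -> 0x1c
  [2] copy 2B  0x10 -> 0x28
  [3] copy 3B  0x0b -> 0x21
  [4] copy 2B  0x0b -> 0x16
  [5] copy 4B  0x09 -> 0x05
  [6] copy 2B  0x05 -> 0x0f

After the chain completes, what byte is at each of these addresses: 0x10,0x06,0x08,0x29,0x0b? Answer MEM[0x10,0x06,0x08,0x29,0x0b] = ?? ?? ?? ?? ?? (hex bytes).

D0: mem[0x22..0x23] <- [85 84]
D1: mem[0x1c..0x23] <- [1e 9e 63 1a ff a0 77 28]
D2: mem[0x28..0x29] <- [76 4a]
D3: mem[0x21..0x23] <- [8d 7b af]
D4: mem[0x16..0x17] <- [8d 7b]
D5: mem[0x05..0x08] <- [67 c9 8d 7b]
D6: mem[0x0f..0x10] <- [67 c9]
query mem[0x10]=0xc9, mem[0x06]=0xc9, mem[0x08]=0x7b, mem[0x29]=0x4a, mem[0x0b]=0x8d

MEM[0x10,0x06,0x08,0x29,0x0b] = c9 c9 7b 4a 8d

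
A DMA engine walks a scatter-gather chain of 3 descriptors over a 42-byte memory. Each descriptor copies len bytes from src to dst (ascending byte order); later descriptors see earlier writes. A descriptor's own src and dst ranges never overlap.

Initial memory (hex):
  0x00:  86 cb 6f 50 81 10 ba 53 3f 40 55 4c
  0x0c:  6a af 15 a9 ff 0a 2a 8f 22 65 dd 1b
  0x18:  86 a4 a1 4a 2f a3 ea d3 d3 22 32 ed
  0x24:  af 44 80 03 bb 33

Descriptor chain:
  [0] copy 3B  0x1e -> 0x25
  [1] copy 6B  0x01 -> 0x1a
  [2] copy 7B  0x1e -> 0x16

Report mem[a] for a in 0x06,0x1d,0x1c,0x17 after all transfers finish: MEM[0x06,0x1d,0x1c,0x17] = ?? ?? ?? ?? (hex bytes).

D0: mem[0x25..0x27] <- [ea d3 d3]
D1: mem[0x1a..0x1f] <- [cb 6f 50 81 10 ba]
D2: mem[0x16..0x1c] <- [10 ba d3 22 32 ed af]
query mem[0x06]=0xba, mem[0x1d]=0x81, mem[0x1c]=0xaf, mem[0x17]=0xba

MEM[0x06,0x1d,0x1c,0x17] = ba 81 af ba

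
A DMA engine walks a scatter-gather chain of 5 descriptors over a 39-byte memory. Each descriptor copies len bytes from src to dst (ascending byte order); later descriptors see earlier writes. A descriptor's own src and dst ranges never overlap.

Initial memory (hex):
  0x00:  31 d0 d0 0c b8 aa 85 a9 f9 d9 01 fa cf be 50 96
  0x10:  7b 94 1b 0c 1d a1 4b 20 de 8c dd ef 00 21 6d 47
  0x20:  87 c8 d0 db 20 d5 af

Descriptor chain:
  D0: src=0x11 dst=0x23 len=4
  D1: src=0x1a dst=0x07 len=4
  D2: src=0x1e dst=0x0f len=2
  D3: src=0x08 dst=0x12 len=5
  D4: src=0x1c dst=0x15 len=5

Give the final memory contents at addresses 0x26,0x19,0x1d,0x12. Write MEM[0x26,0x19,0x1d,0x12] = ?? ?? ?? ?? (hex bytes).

MEM[0x26,0x19,0x1d,0x12] = 1d 87 21 ef

#0 dst[0x23+4] := {0x94,0x1b,0x0c,0x1d}
#1 dst[0x07+4] := {0xdd,0xef,0x00,0x21}
#2 dst[0x0f+2] := {0x6d,0x47}
#3 dst[0x12+5] := {0xef,0x00,0x21,0xfa,0xcf}
#4 dst[0x15+5] := {0x00,0x21,0x6d,0x47,0x87}
query mem[0x26]=0x1d, mem[0x19]=0x87, mem[0x1d]=0x21, mem[0x12]=0xef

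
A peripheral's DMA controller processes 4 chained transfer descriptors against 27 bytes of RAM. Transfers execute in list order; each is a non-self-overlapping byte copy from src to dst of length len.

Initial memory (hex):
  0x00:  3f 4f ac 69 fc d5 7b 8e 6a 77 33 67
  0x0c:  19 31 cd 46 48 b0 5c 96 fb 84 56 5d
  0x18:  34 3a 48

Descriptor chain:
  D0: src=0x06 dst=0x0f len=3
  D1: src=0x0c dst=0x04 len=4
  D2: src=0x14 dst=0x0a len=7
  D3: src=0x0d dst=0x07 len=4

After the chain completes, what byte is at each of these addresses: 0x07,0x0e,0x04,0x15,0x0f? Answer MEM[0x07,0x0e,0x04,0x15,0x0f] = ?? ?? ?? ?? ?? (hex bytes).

D0: mem[0x0f..0x11] <- [7b 8e 6a]
D1: mem[0x04..0x07] <- [19 31 cd 7b]
D2: mem[0x0a..0x10] <- [fb 84 56 5d 34 3a 48]
D3: mem[0x07..0x0a] <- [5d 34 3a 48]
query mem[0x07]=0x5d, mem[0x0e]=0x34, mem[0x04]=0x19, mem[0x15]=0x84, mem[0x0f]=0x3a

MEM[0x07,0x0e,0x04,0x15,0x0f] = 5d 34 19 84 3a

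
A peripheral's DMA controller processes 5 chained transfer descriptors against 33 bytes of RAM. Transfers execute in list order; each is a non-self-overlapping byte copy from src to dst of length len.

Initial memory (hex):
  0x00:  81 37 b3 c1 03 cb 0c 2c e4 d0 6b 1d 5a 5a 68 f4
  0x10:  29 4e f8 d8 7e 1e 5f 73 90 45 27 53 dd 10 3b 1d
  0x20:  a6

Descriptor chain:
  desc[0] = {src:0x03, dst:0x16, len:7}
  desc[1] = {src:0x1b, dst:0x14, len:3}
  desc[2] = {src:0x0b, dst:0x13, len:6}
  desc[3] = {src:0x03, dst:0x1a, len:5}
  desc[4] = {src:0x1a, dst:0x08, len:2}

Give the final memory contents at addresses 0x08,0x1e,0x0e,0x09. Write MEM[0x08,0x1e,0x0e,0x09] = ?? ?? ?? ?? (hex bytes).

MEM[0x08,0x1e,0x0e,0x09] = c1 2c 68 03

D0: mem[0x16..0x1c] <- [c1 03 cb 0c 2c e4 d0]
D1: mem[0x14..0x16] <- [e4 d0 10]
D2: mem[0x13..0x18] <- [1d 5a 5a 68 f4 29]
D3: mem[0x1a..0x1e] <- [c1 03 cb 0c 2c]
D4: mem[0x08..0x09] <- [c1 03]
query mem[0x08]=0xc1, mem[0x1e]=0x2c, mem[0x0e]=0x68, mem[0x09]=0x03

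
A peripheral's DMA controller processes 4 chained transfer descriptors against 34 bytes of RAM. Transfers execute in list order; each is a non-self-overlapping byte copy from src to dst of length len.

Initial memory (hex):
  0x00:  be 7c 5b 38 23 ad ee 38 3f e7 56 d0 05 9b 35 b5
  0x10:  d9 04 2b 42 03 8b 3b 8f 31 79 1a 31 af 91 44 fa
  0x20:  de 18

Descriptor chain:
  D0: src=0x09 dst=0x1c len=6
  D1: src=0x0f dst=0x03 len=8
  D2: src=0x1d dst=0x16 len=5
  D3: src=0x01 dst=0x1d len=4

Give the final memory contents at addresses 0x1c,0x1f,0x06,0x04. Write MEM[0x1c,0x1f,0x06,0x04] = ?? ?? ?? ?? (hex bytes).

[0] 0x09->0x1c len=6 : e7 56 d0 05 9b 35
[1] 0x0f->0x03 len=8 : b5 d9 04 2b 42 03 8b 3b
[2] 0x1d->0x16 len=5 : 56 d0 05 9b 35
[3] 0x01->0x1d len=4 : 7c 5b b5 d9
query mem[0x1c]=0xe7, mem[0x1f]=0xb5, mem[0x06]=0x2b, mem[0x04]=0xd9

MEM[0x1c,0x1f,0x06,0x04] = e7 b5 2b d9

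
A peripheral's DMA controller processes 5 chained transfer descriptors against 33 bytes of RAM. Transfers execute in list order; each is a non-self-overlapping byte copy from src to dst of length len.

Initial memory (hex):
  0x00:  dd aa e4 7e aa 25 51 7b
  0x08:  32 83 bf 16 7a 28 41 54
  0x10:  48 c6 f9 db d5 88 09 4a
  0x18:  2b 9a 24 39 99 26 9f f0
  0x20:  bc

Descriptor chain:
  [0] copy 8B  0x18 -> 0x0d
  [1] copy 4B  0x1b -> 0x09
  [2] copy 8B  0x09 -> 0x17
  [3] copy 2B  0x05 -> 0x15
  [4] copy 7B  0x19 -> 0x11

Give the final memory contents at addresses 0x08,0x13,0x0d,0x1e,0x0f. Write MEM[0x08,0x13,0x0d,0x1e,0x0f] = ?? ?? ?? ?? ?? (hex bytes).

#0 dst[0x0d+8] := {0x2b,0x9a,0x24,0x39,0x99,0x26,0x9f,0xf0}
#1 dst[0x09+4] := {0x39,0x99,0x26,0x9f}
#2 dst[0x17+8] := {0x39,0x99,0x26,0x9f,0x2b,0x9a,0x24,0x39}
#3 dst[0x15+2] := {0x25,0x51}
#4 dst[0x11+7] := {0x26,0x9f,0x2b,0x9a,0x24,0x39,0xf0}
query mem[0x08]=0x32, mem[0x13]=0x2b, mem[0x0d]=0x2b, mem[0x1e]=0x39, mem[0x0f]=0x24

MEM[0x08,0x13,0x0d,0x1e,0x0f] = 32 2b 2b 39 24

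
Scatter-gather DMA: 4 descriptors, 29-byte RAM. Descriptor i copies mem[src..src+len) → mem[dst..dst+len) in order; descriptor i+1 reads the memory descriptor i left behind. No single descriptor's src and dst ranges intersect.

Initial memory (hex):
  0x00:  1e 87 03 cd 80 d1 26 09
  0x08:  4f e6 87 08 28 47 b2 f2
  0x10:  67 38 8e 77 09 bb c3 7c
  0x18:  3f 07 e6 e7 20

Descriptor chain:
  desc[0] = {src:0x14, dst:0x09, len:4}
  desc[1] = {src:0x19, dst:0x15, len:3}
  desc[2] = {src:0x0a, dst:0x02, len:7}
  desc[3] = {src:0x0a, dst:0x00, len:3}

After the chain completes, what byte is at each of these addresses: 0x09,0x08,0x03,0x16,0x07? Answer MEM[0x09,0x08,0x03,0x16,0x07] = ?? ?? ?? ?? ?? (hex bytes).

#0 dst[0x09+4] := {0x09,0xbb,0xc3,0x7c}
#1 dst[0x15+3] := {0x07,0xe6,0xe7}
#2 dst[0x02+7] := {0xbb,0xc3,0x7c,0x47,0xb2,0xf2,0x67}
#3 dst[0x00+3] := {0xbb,0xc3,0x7c}
query mem[0x09]=0x09, mem[0x08]=0x67, mem[0x03]=0xc3, mem[0x16]=0xe6, mem[0x07]=0xf2

MEM[0x09,0x08,0x03,0x16,0x07] = 09 67 c3 e6 f2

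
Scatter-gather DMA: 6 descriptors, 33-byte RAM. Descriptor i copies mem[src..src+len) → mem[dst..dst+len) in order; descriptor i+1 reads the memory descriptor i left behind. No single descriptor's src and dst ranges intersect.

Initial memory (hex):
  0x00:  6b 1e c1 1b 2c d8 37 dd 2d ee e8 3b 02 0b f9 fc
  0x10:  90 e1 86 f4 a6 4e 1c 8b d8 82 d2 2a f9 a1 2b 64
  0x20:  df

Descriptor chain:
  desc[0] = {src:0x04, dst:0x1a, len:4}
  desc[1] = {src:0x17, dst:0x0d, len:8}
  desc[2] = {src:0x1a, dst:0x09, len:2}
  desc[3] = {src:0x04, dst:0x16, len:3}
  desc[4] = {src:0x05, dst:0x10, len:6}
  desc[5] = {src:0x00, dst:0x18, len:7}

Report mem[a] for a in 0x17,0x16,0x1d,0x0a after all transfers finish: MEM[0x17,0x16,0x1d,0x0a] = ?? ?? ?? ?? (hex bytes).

D0: mem[0x1a..0x1d] <- [2c d8 37 dd]
D1: mem[0x0d..0x14] <- [8b d8 82 2c d8 37 dd 2b]
D2: mem[0x09..0x0a] <- [2c d8]
D3: mem[0x16..0x18] <- [2c d8 37]
D4: mem[0x10..0x15] <- [d8 37 dd 2d 2c d8]
D5: mem[0x18..0x1e] <- [6b 1e c1 1b 2c d8 37]
query mem[0x17]=0xd8, mem[0x16]=0x2c, mem[0x1d]=0xd8, mem[0x0a]=0xd8

MEM[0x17,0x16,0x1d,0x0a] = d8 2c d8 d8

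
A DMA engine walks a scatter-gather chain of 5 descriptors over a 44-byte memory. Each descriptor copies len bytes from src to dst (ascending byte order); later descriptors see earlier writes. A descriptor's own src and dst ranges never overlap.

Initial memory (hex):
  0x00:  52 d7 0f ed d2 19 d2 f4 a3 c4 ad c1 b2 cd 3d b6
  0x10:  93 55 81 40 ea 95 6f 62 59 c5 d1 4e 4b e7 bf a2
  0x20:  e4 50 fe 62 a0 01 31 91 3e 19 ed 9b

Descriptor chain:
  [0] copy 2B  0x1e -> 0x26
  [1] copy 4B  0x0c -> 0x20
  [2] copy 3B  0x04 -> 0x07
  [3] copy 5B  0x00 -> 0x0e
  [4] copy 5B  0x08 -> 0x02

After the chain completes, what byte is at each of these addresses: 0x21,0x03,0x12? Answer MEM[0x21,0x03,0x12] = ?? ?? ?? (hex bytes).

  after D0: wrote 2B at 0x26 = bfa2
  after D1: wrote 4B at 0x20 = b2cd3db6
  after D2: wrote 3B at 0x07 = d219d2
  after D3: wrote 5B at 0x0e = 52d70fedd2
  after D4: wrote 5B at 0x02 = 19d2adc1b2
query mem[0x21]=0xcd, mem[0x03]=0xd2, mem[0x12]=0xd2

MEM[0x21,0x03,0x12] = cd d2 d2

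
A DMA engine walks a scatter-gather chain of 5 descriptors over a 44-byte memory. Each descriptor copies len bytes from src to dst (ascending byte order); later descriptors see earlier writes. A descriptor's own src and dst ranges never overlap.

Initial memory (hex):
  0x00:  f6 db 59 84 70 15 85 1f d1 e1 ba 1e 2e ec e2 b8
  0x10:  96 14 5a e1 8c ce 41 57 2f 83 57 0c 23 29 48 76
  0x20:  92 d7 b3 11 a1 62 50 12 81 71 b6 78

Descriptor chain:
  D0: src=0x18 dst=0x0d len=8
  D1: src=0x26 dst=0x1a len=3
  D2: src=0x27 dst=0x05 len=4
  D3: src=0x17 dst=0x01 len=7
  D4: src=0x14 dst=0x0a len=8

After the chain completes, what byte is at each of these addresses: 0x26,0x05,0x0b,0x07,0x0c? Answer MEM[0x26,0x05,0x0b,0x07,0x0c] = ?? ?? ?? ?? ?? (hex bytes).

[0] 0x18->0x0d len=8 : 2f 83 57 0c 23 29 48 76
[1] 0x26->0x1a len=3 : 50 12 81
[2] 0x27->0x05 len=4 : 12 81 71 b6
[3] 0x17->0x01 len=7 : 57 2f 83 50 12 81 29
[4] 0x14->0x0a len=8 : 76 ce 41 57 2f 83 50 12
query mem[0x26]=0x50, mem[0x05]=0x12, mem[0x0b]=0xce, mem[0x07]=0x29, mem[0x0c]=0x41

MEM[0x26,0x05,0x0b,0x07,0x0c] = 50 12 ce 29 41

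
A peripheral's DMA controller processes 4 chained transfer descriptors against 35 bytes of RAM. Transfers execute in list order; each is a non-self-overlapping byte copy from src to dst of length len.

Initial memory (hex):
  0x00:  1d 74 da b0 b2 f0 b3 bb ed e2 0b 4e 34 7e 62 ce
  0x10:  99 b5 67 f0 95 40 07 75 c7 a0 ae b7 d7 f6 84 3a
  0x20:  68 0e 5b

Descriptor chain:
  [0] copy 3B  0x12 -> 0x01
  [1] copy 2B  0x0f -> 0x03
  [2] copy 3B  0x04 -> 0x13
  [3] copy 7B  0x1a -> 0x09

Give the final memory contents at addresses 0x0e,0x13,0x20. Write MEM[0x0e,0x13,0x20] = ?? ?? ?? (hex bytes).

D0: mem[0x01..0x03] <- [67 f0 95]
D1: mem[0x03..0x04] <- [ce 99]
D2: mem[0x13..0x15] <- [99 f0 b3]
D3: mem[0x09..0x0f] <- [ae b7 d7 f6 84 3a 68]
query mem[0x0e]=0x3a, mem[0x13]=0x99, mem[0x20]=0x68

MEM[0x0e,0x13,0x20] = 3a 99 68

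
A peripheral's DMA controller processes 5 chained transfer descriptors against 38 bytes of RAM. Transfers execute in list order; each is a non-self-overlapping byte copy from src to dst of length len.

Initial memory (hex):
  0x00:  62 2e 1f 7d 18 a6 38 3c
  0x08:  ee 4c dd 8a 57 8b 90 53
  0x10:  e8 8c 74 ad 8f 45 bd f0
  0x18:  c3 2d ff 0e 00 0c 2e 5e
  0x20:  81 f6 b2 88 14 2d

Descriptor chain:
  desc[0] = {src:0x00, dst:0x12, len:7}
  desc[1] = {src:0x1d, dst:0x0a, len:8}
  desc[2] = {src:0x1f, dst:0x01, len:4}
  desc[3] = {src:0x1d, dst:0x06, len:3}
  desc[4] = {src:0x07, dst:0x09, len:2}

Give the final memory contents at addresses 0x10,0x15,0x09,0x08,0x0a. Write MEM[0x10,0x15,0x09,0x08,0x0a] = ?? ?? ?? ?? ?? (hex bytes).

#0 dst[0x12+7] := {0x62,0x2e,0x1f,0x7d,0x18,0xa6,0x38}
#1 dst[0x0a+8] := {0x0c,0x2e,0x5e,0x81,0xf6,0xb2,0x88,0x14}
#2 dst[0x01+4] := {0x5e,0x81,0xf6,0xb2}
#3 dst[0x06+3] := {0x0c,0x2e,0x5e}
#4 dst[0x09+2] := {0x2e,0x5e}
query mem[0x10]=0x88, mem[0x15]=0x7d, mem[0x09]=0x2e, mem[0x08]=0x5e, mem[0x0a]=0x5e

MEM[0x10,0x15,0x09,0x08,0x0a] = 88 7d 2e 5e 5e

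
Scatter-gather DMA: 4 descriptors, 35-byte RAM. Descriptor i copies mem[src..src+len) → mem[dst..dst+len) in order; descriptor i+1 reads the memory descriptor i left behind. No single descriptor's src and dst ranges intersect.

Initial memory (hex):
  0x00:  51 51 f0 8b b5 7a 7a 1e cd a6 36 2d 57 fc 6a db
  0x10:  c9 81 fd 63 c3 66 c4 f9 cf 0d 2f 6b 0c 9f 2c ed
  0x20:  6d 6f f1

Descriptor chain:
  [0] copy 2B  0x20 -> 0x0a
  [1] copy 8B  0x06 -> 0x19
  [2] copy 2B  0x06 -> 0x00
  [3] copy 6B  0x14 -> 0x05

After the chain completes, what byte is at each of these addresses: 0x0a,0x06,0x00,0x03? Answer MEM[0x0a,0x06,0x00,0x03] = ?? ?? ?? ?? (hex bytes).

MEM[0x0a,0x06,0x00,0x03] = 7a 66 7a 8b

  after D0: wrote 2B at 0x0a = 6d6f
  after D1: wrote 8B at 0x19 = 7a1ecda66d6f57fc
  after D2: wrote 2B at 0x00 = 7a1e
  after D3: wrote 6B at 0x05 = c366c4f9cf7a
query mem[0x0a]=0x7a, mem[0x06]=0x66, mem[0x00]=0x7a, mem[0x03]=0x8b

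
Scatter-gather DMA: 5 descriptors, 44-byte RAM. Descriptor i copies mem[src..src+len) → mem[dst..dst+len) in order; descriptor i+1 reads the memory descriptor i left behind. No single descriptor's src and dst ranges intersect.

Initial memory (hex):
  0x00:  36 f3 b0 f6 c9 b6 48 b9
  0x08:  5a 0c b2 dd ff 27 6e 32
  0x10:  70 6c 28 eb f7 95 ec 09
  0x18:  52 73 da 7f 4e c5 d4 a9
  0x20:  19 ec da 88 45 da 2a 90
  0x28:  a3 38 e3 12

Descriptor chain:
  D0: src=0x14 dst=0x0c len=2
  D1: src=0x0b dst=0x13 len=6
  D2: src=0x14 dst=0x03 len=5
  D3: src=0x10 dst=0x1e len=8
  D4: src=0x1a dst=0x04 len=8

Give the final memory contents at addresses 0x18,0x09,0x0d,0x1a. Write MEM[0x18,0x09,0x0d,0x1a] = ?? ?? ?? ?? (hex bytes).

D0: mem[0x0c..0x0d] <- [f7 95]
D1: mem[0x13..0x18] <- [dd f7 95 6e 32 70]
D2: mem[0x03..0x07] <- [f7 95 6e 32 70]
D3: mem[0x1e..0x25] <- [70 6c 28 dd f7 95 6e 32]
D4: mem[0x04..0x0b] <- [da 7f 4e c5 70 6c 28 dd]
query mem[0x18]=0x70, mem[0x09]=0x6c, mem[0x0d]=0x95, mem[0x1a]=0xda

MEM[0x18,0x09,0x0d,0x1a] = 70 6c 95 da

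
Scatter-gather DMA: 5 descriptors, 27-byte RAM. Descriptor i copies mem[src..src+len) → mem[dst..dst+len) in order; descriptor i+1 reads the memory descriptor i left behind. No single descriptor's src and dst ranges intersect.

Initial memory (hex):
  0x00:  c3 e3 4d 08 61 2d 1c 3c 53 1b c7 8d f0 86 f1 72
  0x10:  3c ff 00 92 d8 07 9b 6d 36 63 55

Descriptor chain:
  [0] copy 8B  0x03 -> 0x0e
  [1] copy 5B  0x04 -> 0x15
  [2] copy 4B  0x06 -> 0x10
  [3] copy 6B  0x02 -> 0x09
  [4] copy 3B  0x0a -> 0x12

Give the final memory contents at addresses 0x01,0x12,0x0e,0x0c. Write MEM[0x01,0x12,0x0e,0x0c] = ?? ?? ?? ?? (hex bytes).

MEM[0x01,0x12,0x0e,0x0c] = e3 08 3c 2d

D0: mem[0x0e..0x15] <- [08 61 2d 1c 3c 53 1b c7]
D1: mem[0x15..0x19] <- [61 2d 1c 3c 53]
D2: mem[0x10..0x13] <- [1c 3c 53 1b]
D3: mem[0x09..0x0e] <- [4d 08 61 2d 1c 3c]
D4: mem[0x12..0x14] <- [08 61 2d]
query mem[0x01]=0xe3, mem[0x12]=0x08, mem[0x0e]=0x3c, mem[0x0c]=0x2d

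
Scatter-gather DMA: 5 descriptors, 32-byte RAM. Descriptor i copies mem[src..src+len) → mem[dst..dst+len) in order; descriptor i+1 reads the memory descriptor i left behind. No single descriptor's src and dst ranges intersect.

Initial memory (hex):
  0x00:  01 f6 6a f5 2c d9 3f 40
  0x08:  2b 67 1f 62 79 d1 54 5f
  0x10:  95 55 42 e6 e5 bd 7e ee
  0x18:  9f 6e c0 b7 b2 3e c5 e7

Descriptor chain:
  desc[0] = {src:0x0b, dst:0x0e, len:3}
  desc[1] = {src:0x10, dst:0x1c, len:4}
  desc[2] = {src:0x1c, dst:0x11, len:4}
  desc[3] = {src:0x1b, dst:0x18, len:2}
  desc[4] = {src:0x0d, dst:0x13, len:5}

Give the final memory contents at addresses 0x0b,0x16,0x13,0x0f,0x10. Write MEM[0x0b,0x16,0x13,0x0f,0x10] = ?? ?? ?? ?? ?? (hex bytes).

[0] 0x0b->0x0e len=3 : 62 79 d1
[1] 0x10->0x1c len=4 : d1 55 42 e6
[2] 0x1c->0x11 len=4 : d1 55 42 e6
[3] 0x1b->0x18 len=2 : b7 d1
[4] 0x0d->0x13 len=5 : d1 62 79 d1 d1
query mem[0x0b]=0x62, mem[0x16]=0xd1, mem[0x13]=0xd1, mem[0x0f]=0x79, mem[0x10]=0xd1

MEM[0x0b,0x16,0x13,0x0f,0x10] = 62 d1 d1 79 d1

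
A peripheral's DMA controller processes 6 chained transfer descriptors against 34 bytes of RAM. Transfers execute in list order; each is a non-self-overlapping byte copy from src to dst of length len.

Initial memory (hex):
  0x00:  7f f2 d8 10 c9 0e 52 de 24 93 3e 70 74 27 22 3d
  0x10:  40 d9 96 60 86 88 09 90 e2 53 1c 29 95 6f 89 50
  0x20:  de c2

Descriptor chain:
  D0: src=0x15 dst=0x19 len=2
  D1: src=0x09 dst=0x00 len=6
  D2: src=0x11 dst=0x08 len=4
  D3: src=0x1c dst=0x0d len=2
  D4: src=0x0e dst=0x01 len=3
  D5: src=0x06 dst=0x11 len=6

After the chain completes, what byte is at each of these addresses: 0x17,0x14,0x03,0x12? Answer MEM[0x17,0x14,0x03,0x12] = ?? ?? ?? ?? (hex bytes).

MEM[0x17,0x14,0x03,0x12] = 90 96 40 de

D0: mem[0x19..0x1a] <- [88 09]
D1: mem[0x00..0x05] <- [93 3e 70 74 27 22]
D2: mem[0x08..0x0b] <- [d9 96 60 86]
D3: mem[0x0d..0x0e] <- [95 6f]
D4: mem[0x01..0x03] <- [6f 3d 40]
D5: mem[0x11..0x16] <- [52 de d9 96 60 86]
query mem[0x17]=0x90, mem[0x14]=0x96, mem[0x03]=0x40, mem[0x12]=0xde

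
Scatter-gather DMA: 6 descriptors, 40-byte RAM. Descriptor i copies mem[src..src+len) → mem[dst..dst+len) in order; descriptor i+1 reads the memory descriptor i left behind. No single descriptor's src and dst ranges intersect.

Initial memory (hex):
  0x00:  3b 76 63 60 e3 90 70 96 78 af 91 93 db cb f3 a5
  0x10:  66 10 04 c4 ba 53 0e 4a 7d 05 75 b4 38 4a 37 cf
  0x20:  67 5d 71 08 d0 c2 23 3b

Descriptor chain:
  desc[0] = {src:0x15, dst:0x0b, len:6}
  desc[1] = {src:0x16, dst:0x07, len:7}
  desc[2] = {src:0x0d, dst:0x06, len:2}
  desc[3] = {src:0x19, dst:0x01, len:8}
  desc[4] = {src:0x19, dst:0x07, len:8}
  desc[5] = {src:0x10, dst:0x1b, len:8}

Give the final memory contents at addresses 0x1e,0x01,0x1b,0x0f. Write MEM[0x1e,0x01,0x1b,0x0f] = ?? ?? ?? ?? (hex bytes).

  after D0: wrote 6B at 0x0b = 530e4a7d0575
  after D1: wrote 7B at 0x07 = 0e4a7d0575b438
  after D2: wrote 2B at 0x06 = 387d
  after D3: wrote 8B at 0x01 = 0575b4384a37cf67
  after D4: wrote 8B at 0x07 = 0575b4384a37cf67
  after D5: wrote 8B at 0x1b = 751004c4ba530e4a
query mem[0x1e]=0xc4, mem[0x01]=0x05, mem[0x1b]=0x75, mem[0x0f]=0x05

MEM[0x1e,0x01,0x1b,0x0f] = c4 05 75 05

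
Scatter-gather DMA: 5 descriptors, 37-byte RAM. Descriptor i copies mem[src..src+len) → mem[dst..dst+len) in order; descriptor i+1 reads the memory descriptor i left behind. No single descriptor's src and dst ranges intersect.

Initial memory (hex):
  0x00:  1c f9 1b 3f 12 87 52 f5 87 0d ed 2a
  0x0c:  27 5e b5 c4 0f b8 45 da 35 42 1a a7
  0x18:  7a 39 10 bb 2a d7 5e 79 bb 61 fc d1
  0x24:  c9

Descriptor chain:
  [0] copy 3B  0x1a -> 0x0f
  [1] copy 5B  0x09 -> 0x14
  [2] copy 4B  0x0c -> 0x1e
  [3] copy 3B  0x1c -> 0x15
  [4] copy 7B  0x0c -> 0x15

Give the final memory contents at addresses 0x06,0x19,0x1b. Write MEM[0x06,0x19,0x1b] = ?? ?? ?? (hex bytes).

#0 dst[0x0f+3] := {0x10,0xbb,0x2a}
#1 dst[0x14+5] := {0x0d,0xed,0x2a,0x27,0x5e}
#2 dst[0x1e+4] := {0x27,0x5e,0xb5,0x10}
#3 dst[0x15+3] := {0x2a,0xd7,0x27}
#4 dst[0x15+7] := {0x27,0x5e,0xb5,0x10,0xbb,0x2a,0x45}
query mem[0x06]=0x52, mem[0x19]=0xbb, mem[0x1b]=0x45

MEM[0x06,0x19,0x1b] = 52 bb 45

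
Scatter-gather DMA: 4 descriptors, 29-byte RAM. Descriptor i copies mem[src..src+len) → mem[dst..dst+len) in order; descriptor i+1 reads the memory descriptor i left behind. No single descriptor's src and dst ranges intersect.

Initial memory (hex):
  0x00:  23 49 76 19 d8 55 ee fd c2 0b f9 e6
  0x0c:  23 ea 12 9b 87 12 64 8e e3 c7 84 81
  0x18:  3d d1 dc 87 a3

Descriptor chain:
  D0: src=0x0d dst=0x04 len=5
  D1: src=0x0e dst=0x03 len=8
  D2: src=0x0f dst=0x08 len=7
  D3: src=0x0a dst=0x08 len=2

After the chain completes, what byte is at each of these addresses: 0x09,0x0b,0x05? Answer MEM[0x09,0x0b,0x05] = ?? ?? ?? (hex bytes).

MEM[0x09,0x0b,0x05] = 64 64 87

D0: mem[0x04..0x08] <- [ea 12 9b 87 12]
D1: mem[0x03..0x0a] <- [12 9b 87 12 64 8e e3 c7]
D2: mem[0x08..0x0e] <- [9b 87 12 64 8e e3 c7]
D3: mem[0x08..0x09] <- [12 64]
query mem[0x09]=0x64, mem[0x0b]=0x64, mem[0x05]=0x87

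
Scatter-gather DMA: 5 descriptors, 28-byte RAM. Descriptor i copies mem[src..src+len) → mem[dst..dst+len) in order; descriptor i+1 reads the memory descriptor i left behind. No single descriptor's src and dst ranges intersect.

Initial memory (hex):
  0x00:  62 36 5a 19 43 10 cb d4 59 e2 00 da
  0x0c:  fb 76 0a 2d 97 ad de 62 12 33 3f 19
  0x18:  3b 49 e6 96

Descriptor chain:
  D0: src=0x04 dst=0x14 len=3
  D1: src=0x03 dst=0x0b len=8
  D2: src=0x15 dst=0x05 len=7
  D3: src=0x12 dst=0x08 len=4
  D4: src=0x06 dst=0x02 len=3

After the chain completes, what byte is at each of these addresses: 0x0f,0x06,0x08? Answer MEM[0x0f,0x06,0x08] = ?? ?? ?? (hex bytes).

MEM[0x0f,0x06,0x08] = d4 cb 00

[0] 0x04->0x14 len=3 : 43 10 cb
[1] 0x03->0x0b len=8 : 19 43 10 cb d4 59 e2 00
[2] 0x15->0x05 len=7 : 10 cb 19 3b 49 e6 96
[3] 0x12->0x08 len=4 : 00 62 43 10
[4] 0x06->0x02 len=3 : cb 19 00
query mem[0x0f]=0xd4, mem[0x06]=0xcb, mem[0x08]=0x00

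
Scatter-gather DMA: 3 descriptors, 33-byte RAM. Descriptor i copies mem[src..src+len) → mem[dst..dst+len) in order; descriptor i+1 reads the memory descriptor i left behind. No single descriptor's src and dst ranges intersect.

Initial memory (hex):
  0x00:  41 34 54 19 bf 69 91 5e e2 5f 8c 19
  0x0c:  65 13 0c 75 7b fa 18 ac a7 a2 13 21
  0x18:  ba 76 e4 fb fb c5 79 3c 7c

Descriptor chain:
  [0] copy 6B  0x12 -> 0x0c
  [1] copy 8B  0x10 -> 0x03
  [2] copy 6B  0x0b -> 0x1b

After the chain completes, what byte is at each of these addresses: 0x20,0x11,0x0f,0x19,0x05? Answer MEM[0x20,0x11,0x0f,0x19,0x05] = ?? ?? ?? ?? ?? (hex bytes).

  after D0: wrote 6B at 0x0c = 18aca7a21321
  after D1: wrote 8B at 0x03 = 132118aca7a21321
  after D2: wrote 6B at 0x1b = 1918aca7a213
query mem[0x20]=0x13, mem[0x11]=0x21, mem[0x0f]=0xa2, mem[0x19]=0x76, mem[0x05]=0x18

MEM[0x20,0x11,0x0f,0x19,0x05] = 13 21 a2 76 18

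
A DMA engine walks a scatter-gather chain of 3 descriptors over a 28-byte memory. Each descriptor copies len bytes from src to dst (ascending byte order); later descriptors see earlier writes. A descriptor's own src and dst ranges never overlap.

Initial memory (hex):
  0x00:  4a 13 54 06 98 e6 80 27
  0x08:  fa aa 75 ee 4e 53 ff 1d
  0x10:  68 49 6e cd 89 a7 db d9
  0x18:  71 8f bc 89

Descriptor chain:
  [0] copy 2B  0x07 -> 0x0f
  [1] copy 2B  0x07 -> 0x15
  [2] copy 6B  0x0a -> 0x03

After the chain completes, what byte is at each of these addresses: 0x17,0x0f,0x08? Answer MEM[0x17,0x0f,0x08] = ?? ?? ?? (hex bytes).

MEM[0x17,0x0f,0x08] = d9 27 27

  after D0: wrote 2B at 0x0f = 27fa
  after D1: wrote 2B at 0x15 = 27fa
  after D2: wrote 6B at 0x03 = 75ee4e53ff27
query mem[0x17]=0xd9, mem[0x0f]=0x27, mem[0x08]=0x27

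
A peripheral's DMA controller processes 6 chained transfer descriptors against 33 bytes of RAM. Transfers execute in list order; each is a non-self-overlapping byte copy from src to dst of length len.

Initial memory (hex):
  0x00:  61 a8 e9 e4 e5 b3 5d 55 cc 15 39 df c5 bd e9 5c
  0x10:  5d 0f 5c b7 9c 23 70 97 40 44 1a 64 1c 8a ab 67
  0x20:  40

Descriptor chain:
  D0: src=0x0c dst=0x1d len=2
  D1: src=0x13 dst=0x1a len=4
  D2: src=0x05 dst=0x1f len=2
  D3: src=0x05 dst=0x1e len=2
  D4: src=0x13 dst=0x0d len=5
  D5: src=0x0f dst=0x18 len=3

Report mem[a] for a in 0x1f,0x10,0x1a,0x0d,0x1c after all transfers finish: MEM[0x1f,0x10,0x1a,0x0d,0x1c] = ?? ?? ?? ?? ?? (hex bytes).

[0] 0x0c->0x1d len=2 : c5 bd
[1] 0x13->0x1a len=4 : b7 9c 23 70
[2] 0x05->0x1f len=2 : b3 5d
[3] 0x05->0x1e len=2 : b3 5d
[4] 0x13->0x0d len=5 : b7 9c 23 70 97
[5] 0x0f->0x18 len=3 : 23 70 97
query mem[0x1f]=0x5d, mem[0x10]=0x70, mem[0x1a]=0x97, mem[0x0d]=0xb7, mem[0x1c]=0x23

MEM[0x1f,0x10,0x1a,0x0d,0x1c] = 5d 70 97 b7 23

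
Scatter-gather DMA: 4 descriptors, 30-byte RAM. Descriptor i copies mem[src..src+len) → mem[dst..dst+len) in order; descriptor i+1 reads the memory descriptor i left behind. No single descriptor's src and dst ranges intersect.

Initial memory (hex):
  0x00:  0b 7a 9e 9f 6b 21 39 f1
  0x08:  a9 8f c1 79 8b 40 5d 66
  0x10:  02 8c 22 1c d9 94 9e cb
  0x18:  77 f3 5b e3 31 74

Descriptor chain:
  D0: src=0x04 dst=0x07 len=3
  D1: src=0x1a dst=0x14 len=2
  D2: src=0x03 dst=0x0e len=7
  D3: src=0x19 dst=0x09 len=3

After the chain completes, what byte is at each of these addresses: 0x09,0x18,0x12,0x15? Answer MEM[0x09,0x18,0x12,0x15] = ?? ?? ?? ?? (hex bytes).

MEM[0x09,0x18,0x12,0x15] = f3 77 6b e3

D0: mem[0x07..0x09] <- [6b 21 39]
D1: mem[0x14..0x15] <- [5b e3]
D2: mem[0x0e..0x14] <- [9f 6b 21 39 6b 21 39]
D3: mem[0x09..0x0b] <- [f3 5b e3]
query mem[0x09]=0xf3, mem[0x18]=0x77, mem[0x12]=0x6b, mem[0x15]=0xe3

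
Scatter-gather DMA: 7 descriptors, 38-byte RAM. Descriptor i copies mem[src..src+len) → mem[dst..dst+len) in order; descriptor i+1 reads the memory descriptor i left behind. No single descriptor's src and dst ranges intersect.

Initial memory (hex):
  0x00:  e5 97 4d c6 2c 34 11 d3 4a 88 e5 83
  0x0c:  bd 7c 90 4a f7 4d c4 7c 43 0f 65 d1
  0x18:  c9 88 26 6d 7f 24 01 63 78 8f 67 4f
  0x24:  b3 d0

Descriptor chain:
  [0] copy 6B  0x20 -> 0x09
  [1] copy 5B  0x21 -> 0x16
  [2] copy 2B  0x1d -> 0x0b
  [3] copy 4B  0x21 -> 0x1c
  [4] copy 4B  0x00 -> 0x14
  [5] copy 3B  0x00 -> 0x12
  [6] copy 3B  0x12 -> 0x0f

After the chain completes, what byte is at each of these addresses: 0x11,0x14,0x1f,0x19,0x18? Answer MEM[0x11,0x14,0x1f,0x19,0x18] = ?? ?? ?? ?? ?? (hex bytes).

MEM[0x11,0x14,0x1f,0x19,0x18] = 4d 4d b3 b3 4f

  after D0: wrote 6B at 0x09 = 788f674fb3d0
  after D1: wrote 5B at 0x16 = 8f674fb3d0
  after D2: wrote 2B at 0x0b = 2401
  after D3: wrote 4B at 0x1c = 8f674fb3
  after D4: wrote 4B at 0x14 = e5974dc6
  after D5: wrote 3B at 0x12 = e5974d
  after D6: wrote 3B at 0x0f = e5974d
query mem[0x11]=0x4d, mem[0x14]=0x4d, mem[0x1f]=0xb3, mem[0x19]=0xb3, mem[0x18]=0x4f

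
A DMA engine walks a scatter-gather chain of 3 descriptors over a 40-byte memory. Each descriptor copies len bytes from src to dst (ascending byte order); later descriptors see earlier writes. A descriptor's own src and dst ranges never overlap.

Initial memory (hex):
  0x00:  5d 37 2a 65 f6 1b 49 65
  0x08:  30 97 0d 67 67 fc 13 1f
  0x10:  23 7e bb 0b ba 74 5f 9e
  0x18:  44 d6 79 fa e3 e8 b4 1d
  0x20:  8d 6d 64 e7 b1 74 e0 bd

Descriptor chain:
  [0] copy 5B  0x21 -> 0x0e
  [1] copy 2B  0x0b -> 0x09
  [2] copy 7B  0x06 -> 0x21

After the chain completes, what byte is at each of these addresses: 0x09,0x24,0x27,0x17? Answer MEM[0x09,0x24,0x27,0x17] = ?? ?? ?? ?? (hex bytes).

MEM[0x09,0x24,0x27,0x17] = 67 67 67 9e

D0: mem[0x0e..0x12] <- [6d 64 e7 b1 74]
D1: mem[0x09..0x0a] <- [67 67]
D2: mem[0x21..0x27] <- [49 65 30 67 67 67 67]
query mem[0x09]=0x67, mem[0x24]=0x67, mem[0x27]=0x67, mem[0x17]=0x9e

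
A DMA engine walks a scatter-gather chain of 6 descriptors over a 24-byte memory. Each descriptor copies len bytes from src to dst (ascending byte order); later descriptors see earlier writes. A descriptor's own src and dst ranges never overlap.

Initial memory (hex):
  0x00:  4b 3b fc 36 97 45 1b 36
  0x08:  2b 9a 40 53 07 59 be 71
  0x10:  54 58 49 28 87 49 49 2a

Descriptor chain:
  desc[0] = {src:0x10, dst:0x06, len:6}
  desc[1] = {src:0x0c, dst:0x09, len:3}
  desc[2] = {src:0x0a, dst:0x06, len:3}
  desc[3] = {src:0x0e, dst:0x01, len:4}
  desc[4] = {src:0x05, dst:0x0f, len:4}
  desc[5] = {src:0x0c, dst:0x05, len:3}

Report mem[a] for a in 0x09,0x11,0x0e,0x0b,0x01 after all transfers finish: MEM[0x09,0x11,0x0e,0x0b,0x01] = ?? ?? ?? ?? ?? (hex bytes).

#0 dst[0x06+6] := {0x54,0x58,0x49,0x28,0x87,0x49}
#1 dst[0x09+3] := {0x07,0x59,0xbe}
#2 dst[0x06+3] := {0x59,0xbe,0x07}
#3 dst[0x01+4] := {0xbe,0x71,0x54,0x58}
#4 dst[0x0f+4] := {0x45,0x59,0xbe,0x07}
#5 dst[0x05+3] := {0x07,0x59,0xbe}
query mem[0x09]=0x07, mem[0x11]=0xbe, mem[0x0e]=0xbe, mem[0x0b]=0xbe, mem[0x01]=0xbe

MEM[0x09,0x11,0x0e,0x0b,0x01] = 07 be be be be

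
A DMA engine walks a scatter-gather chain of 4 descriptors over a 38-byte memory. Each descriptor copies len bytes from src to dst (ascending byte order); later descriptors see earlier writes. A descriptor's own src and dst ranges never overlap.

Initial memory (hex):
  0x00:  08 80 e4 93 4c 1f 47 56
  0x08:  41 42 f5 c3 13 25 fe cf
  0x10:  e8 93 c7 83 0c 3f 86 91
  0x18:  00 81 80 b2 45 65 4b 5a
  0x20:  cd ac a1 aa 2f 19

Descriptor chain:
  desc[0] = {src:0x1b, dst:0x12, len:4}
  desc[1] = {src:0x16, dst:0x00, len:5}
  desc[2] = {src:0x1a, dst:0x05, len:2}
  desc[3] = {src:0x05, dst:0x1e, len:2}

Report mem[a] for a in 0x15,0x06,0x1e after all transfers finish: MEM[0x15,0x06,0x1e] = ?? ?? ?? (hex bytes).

[0] 0x1b->0x12 len=4 : b2 45 65 4b
[1] 0x16->0x00 len=5 : 86 91 00 81 80
[2] 0x1a->0x05 len=2 : 80 b2
[3] 0x05->0x1e len=2 : 80 b2
query mem[0x15]=0x4b, mem[0x06]=0xb2, mem[0x1e]=0x80

MEM[0x15,0x06,0x1e] = 4b b2 80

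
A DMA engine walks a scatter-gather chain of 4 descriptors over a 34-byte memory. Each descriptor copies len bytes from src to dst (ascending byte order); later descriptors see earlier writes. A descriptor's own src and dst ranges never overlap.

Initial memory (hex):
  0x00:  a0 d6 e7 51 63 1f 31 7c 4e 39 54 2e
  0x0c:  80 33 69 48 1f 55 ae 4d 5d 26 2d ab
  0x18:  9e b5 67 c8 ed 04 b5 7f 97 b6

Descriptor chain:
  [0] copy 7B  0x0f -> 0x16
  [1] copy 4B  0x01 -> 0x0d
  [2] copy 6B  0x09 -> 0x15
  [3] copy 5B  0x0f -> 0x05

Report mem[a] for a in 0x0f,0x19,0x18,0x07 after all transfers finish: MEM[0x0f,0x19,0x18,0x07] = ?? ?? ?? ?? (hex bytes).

MEM[0x0f,0x19,0x18,0x07] = 51 d6 80 55

  after D0: wrote 7B at 0x16 = 481f55ae4d5d26
  after D1: wrote 4B at 0x0d = d6e75163
  after D2: wrote 6B at 0x15 = 39542e80d6e7
  after D3: wrote 5B at 0x05 = 516355ae4d
query mem[0x0f]=0x51, mem[0x19]=0xd6, mem[0x18]=0x80, mem[0x07]=0x55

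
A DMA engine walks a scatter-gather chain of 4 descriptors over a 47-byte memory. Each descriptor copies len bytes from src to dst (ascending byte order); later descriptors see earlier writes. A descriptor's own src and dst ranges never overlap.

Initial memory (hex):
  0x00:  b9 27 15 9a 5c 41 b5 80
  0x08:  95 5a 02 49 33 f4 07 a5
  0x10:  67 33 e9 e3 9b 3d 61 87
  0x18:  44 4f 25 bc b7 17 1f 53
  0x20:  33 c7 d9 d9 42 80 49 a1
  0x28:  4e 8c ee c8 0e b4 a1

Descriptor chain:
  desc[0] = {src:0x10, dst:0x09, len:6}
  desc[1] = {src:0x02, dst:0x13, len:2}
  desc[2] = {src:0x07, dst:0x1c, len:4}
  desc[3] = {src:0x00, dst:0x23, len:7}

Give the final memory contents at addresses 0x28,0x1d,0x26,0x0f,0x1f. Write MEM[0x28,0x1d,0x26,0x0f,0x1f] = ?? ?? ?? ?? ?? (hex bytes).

MEM[0x28,0x1d,0x26,0x0f,0x1f] = 41 95 9a a5 33

D0: mem[0x09..0x0e] <- [67 33 e9 e3 9b 3d]
D1: mem[0x13..0x14] <- [15 9a]
D2: mem[0x1c..0x1f] <- [80 95 67 33]
D3: mem[0x23..0x29] <- [b9 27 15 9a 5c 41 b5]
query mem[0x28]=0x41, mem[0x1d]=0x95, mem[0x26]=0x9a, mem[0x0f]=0xa5, mem[0x1f]=0x33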